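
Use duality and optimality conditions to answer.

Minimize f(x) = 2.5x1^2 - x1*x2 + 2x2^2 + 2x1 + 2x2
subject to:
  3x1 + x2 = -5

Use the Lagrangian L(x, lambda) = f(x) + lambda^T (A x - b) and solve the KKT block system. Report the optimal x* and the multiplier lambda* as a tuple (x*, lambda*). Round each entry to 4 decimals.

Form the Lagrangian:
  L(x, lambda) = (1/2) x^T Q x + c^T x + lambda^T (A x - b)
Stationarity (grad_x L = 0): Q x + c + A^T lambda = 0.
Primal feasibility: A x = b.

This gives the KKT block system:
  [ Q   A^T ] [ x     ]   [-c ]
  [ A    0  ] [ lambda ] = [ b ]

Solving the linear system:
  x*      = (-1.2979, -1.1064)
  lambda* = (1.1277)
  f(x*)   = 0.4149

x* = (-1.2979, -1.1064), lambda* = (1.1277)


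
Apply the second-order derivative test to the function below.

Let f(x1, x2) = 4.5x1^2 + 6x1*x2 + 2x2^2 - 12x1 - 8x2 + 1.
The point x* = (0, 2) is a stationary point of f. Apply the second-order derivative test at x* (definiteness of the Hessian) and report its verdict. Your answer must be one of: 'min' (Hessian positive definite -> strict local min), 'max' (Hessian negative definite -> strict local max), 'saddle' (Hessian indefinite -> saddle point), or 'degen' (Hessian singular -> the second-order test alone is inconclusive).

Compute the Hessian H = grad^2 f:
  H = [[9, 6], [6, 4]]
Verify stationarity: grad f(x*) = H x* + g = (0, 0).
Eigenvalues of H: 0, 13.
H has a zero eigenvalue (singular; positive semidefinite but not definite), so H is neither positive definite, negative definite, nor indefinite. The second-order test alone is inconclusive -> degen.
(Indeed, f is constant along the null direction of H through x*, so x* is not a strict local extremum.)

degen


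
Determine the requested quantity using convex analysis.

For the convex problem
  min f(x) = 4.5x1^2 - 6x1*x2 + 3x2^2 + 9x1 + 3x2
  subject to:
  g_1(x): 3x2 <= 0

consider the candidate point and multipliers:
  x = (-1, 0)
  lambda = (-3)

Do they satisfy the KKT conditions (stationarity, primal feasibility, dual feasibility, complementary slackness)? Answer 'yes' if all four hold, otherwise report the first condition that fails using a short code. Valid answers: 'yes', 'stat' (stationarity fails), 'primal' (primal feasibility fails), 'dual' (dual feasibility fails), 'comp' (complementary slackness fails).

Gradient of f: grad f(x) = Q x + c = (0, 9)
Constraint values g_i(x) = a_i^T x - b_i:
  g_1((-1, 0)) = 0
Stationarity residual: grad f(x) + sum_i lambda_i a_i = (0, 0)
  -> stationarity OK
Primal feasibility (all g_i <= 0): OK
Dual feasibility (all lambda_i >= 0): FAILS
Complementary slackness (lambda_i * g_i(x) = 0 for all i): OK

Verdict: the first failing condition is dual_feasibility -> dual.

dual


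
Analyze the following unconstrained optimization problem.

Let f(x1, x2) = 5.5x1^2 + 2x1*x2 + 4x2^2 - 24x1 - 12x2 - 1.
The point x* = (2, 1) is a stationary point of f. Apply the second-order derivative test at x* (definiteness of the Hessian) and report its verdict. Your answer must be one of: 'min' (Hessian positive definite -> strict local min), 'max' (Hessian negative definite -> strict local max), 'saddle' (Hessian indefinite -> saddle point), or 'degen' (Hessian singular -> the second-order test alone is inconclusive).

Compute the Hessian H = grad^2 f:
  H = [[11, 2], [2, 8]]
Verify stationarity: grad f(x*) = H x* + g = (0, 0).
Eigenvalues of H: 7, 12.
Both eigenvalues > 0, so H is positive definite -> x* is a strict local min.

min


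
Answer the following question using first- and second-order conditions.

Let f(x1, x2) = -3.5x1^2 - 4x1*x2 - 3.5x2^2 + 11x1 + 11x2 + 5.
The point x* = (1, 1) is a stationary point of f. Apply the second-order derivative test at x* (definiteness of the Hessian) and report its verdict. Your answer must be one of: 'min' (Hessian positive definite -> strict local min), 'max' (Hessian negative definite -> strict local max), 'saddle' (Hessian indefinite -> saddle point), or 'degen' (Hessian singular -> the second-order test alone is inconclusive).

Compute the Hessian H = grad^2 f:
  H = [[-7, -4], [-4, -7]]
Verify stationarity: grad f(x*) = H x* + g = (0, 0).
Eigenvalues of H: -11, -3.
Both eigenvalues < 0, so H is negative definite -> x* is a strict local max.

max


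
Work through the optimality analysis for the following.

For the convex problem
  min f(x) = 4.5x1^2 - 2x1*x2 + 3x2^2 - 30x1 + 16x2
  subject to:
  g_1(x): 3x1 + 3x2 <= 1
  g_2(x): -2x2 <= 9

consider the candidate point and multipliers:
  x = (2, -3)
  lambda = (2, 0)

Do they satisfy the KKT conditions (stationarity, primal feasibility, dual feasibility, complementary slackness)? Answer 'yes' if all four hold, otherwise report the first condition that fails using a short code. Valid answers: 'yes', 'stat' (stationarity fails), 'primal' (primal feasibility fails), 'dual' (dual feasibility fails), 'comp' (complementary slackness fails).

Gradient of f: grad f(x) = Q x + c = (-6, -6)
Constraint values g_i(x) = a_i^T x - b_i:
  g_1((2, -3)) = -4
  g_2((2, -3)) = -3
Stationarity residual: grad f(x) + sum_i lambda_i a_i = (0, 0)
  -> stationarity OK
Primal feasibility (all g_i <= 0): OK
Dual feasibility (all lambda_i >= 0): OK
Complementary slackness (lambda_i * g_i(x) = 0 for all i): FAILS

Verdict: the first failing condition is complementary_slackness -> comp.

comp


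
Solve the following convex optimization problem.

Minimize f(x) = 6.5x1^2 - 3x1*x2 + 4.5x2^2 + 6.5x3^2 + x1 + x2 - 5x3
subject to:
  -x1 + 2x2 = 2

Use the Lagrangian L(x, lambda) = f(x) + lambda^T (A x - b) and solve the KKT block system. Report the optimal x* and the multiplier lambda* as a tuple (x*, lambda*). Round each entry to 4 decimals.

Form the Lagrangian:
  L(x, lambda) = (1/2) x^T Q x + c^T x + lambda^T (A x - b)
Stationarity (grad_x L = 0): Q x + c + A^T lambda = 0.
Primal feasibility: A x = b.

This gives the KKT block system:
  [ Q   A^T ] [ x     ]   [-c ]
  [ A    0  ] [ lambda ] = [ b ]

Solving the linear system:
  x*      = (-0.2449, 0.8776, 0.3846)
  lambda* = (-4.8163)
  f(x*)   = 4.1711

x* = (-0.2449, 0.8776, 0.3846), lambda* = (-4.8163)


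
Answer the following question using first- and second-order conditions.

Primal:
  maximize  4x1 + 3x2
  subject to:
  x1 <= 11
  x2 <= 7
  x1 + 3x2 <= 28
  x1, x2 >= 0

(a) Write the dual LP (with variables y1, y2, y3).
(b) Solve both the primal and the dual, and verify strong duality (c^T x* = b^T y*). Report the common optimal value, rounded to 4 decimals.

The standard primal-dual pair for 'max c^T x s.t. A x <= b, x >= 0' is:
  Dual:  min b^T y  s.t.  A^T y >= c,  y >= 0.

So the dual LP is:
  minimize  11y1 + 7y2 + 28y3
  subject to:
    y1 + y3 >= 4
    y2 + 3y3 >= 3
    y1, y2, y3 >= 0

Solving the primal: x* = (11, 5.6667).
  primal value c^T x* = 61.
Solving the dual: y* = (3, 0, 1).
  dual value b^T y* = 61.
Strong duality: c^T x* = b^T y*. Confirmed.

61


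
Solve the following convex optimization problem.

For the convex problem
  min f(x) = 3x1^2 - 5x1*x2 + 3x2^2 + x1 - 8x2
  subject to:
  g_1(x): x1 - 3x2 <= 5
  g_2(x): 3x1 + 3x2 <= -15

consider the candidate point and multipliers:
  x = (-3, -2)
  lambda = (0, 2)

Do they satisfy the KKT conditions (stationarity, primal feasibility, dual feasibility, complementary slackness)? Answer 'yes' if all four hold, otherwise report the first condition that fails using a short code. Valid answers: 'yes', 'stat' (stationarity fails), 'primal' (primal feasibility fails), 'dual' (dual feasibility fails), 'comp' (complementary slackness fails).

Gradient of f: grad f(x) = Q x + c = (-7, -5)
Constraint values g_i(x) = a_i^T x - b_i:
  g_1((-3, -2)) = -2
  g_2((-3, -2)) = 0
Stationarity residual: grad f(x) + sum_i lambda_i a_i = (-1, 1)
  -> stationarity FAILS
Primal feasibility (all g_i <= 0): OK
Dual feasibility (all lambda_i >= 0): OK
Complementary slackness (lambda_i * g_i(x) = 0 for all i): OK

Verdict: the first failing condition is stationarity -> stat.

stat


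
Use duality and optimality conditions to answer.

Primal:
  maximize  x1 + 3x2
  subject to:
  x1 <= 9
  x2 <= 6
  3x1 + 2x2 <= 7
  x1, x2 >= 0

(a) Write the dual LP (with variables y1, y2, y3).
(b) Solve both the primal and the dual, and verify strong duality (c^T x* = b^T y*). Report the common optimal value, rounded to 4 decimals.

The standard primal-dual pair for 'max c^T x s.t. A x <= b, x >= 0' is:
  Dual:  min b^T y  s.t.  A^T y >= c,  y >= 0.

So the dual LP is:
  minimize  9y1 + 6y2 + 7y3
  subject to:
    y1 + 3y3 >= 1
    y2 + 2y3 >= 3
    y1, y2, y3 >= 0

Solving the primal: x* = (0, 3.5).
  primal value c^T x* = 10.5.
Solving the dual: y* = (0, 0, 1.5).
  dual value b^T y* = 10.5.
Strong duality: c^T x* = b^T y*. Confirmed.

10.5


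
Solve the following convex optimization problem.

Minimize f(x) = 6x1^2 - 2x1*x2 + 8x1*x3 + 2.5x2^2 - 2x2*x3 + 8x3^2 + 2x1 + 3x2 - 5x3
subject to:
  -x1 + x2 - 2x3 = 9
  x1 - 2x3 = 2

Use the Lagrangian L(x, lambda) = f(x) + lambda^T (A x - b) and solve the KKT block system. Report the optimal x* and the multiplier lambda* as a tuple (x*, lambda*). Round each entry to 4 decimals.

Form the Lagrangian:
  L(x, lambda) = (1/2) x^T Q x + c^T x + lambda^T (A x - b)
Stationarity (grad_x L = 0): Q x + c + A^T lambda = 0.
Primal feasibility: A x = b.

This gives the KKT block system:
  [ Q   A^T ] [ x     ]   [-c ]
  [ A    0  ] [ lambda ] = [ b ]

Solving the linear system:
  x*      = (-1.3281, 4.3437, -1.6641)
  lambda* = (-30.7031, 5.2344)
  f(x*)   = 142.2773

x* = (-1.3281, 4.3437, -1.6641), lambda* = (-30.7031, 5.2344)


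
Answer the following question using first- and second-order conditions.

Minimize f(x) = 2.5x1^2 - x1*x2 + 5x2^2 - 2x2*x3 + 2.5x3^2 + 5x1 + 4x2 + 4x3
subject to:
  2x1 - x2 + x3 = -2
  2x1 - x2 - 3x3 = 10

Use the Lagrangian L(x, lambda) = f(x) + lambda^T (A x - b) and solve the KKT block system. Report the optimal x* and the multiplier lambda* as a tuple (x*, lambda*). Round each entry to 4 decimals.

Form the Lagrangian:
  L(x, lambda) = (1/2) x^T Q x + c^T x + lambda^T (A x - b)
Stationarity (grad_x L = 0): Q x + c + A^T lambda = 0.
Primal feasibility: A x = b.

This gives the KKT block system:
  [ Q   A^T ] [ x     ]   [-c ]
  [ A    0  ] [ lambda ] = [ b ]

Solving the linear system:
  x*      = (-0.1463, -1.2927, -3)
  lambda* = (0.0183, -2.7988)
  f(x*)   = 5.061

x* = (-0.1463, -1.2927, -3), lambda* = (0.0183, -2.7988)


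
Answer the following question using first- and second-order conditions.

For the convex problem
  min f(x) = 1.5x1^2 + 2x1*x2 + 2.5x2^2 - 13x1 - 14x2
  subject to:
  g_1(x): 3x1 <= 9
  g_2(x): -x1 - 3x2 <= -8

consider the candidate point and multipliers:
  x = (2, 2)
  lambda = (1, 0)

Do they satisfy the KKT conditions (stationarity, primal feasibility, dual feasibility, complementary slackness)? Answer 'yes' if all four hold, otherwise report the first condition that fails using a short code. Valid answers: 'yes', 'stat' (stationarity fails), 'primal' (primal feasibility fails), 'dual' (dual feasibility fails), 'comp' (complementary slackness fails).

Gradient of f: grad f(x) = Q x + c = (-3, 0)
Constraint values g_i(x) = a_i^T x - b_i:
  g_1((2, 2)) = -3
  g_2((2, 2)) = 0
Stationarity residual: grad f(x) + sum_i lambda_i a_i = (0, 0)
  -> stationarity OK
Primal feasibility (all g_i <= 0): OK
Dual feasibility (all lambda_i >= 0): OK
Complementary slackness (lambda_i * g_i(x) = 0 for all i): FAILS

Verdict: the first failing condition is complementary_slackness -> comp.

comp


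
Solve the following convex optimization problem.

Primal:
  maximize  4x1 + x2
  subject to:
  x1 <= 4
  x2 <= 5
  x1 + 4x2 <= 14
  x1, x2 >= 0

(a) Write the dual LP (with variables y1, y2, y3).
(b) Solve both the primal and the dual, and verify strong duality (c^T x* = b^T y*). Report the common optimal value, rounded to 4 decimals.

The standard primal-dual pair for 'max c^T x s.t. A x <= b, x >= 0' is:
  Dual:  min b^T y  s.t.  A^T y >= c,  y >= 0.

So the dual LP is:
  minimize  4y1 + 5y2 + 14y3
  subject to:
    y1 + y3 >= 4
    y2 + 4y3 >= 1
    y1, y2, y3 >= 0

Solving the primal: x* = (4, 2.5).
  primal value c^T x* = 18.5.
Solving the dual: y* = (3.75, 0, 0.25).
  dual value b^T y* = 18.5.
Strong duality: c^T x* = b^T y*. Confirmed.

18.5


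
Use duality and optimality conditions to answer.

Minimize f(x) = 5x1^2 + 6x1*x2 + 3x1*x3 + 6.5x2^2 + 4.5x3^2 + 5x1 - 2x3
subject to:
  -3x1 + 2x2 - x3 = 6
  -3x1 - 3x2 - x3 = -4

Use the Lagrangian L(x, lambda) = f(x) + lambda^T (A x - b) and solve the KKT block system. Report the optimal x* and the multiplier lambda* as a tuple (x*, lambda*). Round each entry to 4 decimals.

Form the Lagrangian:
  L(x, lambda) = (1/2) x^T Q x + c^T x + lambda^T (A x - b)
Stationarity (grad_x L = 0): Q x + c + A^T lambda = 0.
Primal feasibility: A x = b.

This gives the KKT block system:
  [ Q   A^T ] [ x     ]   [-c ]
  [ A    0  ] [ lambda ] = [ b ]

Solving the linear system:
  x*      = (-0.9726, 2, 0.9178)
  lambda* = (-2.0274, 5.3699)
  f(x*)   = 13.4726

x* = (-0.9726, 2, 0.9178), lambda* = (-2.0274, 5.3699)


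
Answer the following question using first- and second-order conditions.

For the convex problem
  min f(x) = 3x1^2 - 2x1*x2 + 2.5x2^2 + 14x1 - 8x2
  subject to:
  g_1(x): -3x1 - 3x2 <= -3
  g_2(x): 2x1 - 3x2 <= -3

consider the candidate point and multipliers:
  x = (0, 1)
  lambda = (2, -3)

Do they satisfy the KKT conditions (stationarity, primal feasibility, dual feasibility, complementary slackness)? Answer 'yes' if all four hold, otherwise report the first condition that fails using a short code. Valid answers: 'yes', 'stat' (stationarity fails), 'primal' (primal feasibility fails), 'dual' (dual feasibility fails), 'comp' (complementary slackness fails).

Gradient of f: grad f(x) = Q x + c = (12, -3)
Constraint values g_i(x) = a_i^T x - b_i:
  g_1((0, 1)) = 0
  g_2((0, 1)) = 0
Stationarity residual: grad f(x) + sum_i lambda_i a_i = (0, 0)
  -> stationarity OK
Primal feasibility (all g_i <= 0): OK
Dual feasibility (all lambda_i >= 0): FAILS
Complementary slackness (lambda_i * g_i(x) = 0 for all i): OK

Verdict: the first failing condition is dual_feasibility -> dual.

dual


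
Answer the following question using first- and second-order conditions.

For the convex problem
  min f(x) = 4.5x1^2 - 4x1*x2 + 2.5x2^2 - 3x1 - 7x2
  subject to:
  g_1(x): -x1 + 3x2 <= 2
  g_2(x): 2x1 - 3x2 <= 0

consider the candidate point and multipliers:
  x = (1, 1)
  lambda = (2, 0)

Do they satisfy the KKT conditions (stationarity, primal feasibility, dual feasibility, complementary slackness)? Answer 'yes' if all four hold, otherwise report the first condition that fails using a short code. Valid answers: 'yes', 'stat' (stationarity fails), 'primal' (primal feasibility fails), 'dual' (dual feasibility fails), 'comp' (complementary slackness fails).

Gradient of f: grad f(x) = Q x + c = (2, -6)
Constraint values g_i(x) = a_i^T x - b_i:
  g_1((1, 1)) = 0
  g_2((1, 1)) = -1
Stationarity residual: grad f(x) + sum_i lambda_i a_i = (0, 0)
  -> stationarity OK
Primal feasibility (all g_i <= 0): OK
Dual feasibility (all lambda_i >= 0): OK
Complementary slackness (lambda_i * g_i(x) = 0 for all i): OK

Verdict: yes, KKT holds.

yes


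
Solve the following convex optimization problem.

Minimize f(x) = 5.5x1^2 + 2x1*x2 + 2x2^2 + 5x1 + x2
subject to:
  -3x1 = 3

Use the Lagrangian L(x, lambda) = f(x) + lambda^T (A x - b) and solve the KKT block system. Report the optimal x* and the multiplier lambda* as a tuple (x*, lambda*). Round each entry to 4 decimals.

Form the Lagrangian:
  L(x, lambda) = (1/2) x^T Q x + c^T x + lambda^T (A x - b)
Stationarity (grad_x L = 0): Q x + c + A^T lambda = 0.
Primal feasibility: A x = b.

This gives the KKT block system:
  [ Q   A^T ] [ x     ]   [-c ]
  [ A    0  ] [ lambda ] = [ b ]

Solving the linear system:
  x*      = (-1, 0.25)
  lambda* = (-1.8333)
  f(x*)   = 0.375

x* = (-1, 0.25), lambda* = (-1.8333)


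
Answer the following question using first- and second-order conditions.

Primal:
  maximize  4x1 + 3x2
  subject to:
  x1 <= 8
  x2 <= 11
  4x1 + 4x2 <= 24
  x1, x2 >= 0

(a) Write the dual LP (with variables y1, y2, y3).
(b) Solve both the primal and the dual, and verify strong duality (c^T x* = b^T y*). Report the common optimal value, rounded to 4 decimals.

The standard primal-dual pair for 'max c^T x s.t. A x <= b, x >= 0' is:
  Dual:  min b^T y  s.t.  A^T y >= c,  y >= 0.

So the dual LP is:
  minimize  8y1 + 11y2 + 24y3
  subject to:
    y1 + 4y3 >= 4
    y2 + 4y3 >= 3
    y1, y2, y3 >= 0

Solving the primal: x* = (6, 0).
  primal value c^T x* = 24.
Solving the dual: y* = (0, 0, 1).
  dual value b^T y* = 24.
Strong duality: c^T x* = b^T y*. Confirmed.

24


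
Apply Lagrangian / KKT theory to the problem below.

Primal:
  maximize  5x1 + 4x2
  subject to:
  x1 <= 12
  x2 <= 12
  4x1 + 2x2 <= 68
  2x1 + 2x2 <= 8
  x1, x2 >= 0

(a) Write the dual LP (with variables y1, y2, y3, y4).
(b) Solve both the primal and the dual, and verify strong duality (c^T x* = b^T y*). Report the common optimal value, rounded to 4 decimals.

The standard primal-dual pair for 'max c^T x s.t. A x <= b, x >= 0' is:
  Dual:  min b^T y  s.t.  A^T y >= c,  y >= 0.

So the dual LP is:
  minimize  12y1 + 12y2 + 68y3 + 8y4
  subject to:
    y1 + 4y3 + 2y4 >= 5
    y2 + 2y3 + 2y4 >= 4
    y1, y2, y3, y4 >= 0

Solving the primal: x* = (4, 0).
  primal value c^T x* = 20.
Solving the dual: y* = (0, 0, 0, 2.5).
  dual value b^T y* = 20.
Strong duality: c^T x* = b^T y*. Confirmed.

20


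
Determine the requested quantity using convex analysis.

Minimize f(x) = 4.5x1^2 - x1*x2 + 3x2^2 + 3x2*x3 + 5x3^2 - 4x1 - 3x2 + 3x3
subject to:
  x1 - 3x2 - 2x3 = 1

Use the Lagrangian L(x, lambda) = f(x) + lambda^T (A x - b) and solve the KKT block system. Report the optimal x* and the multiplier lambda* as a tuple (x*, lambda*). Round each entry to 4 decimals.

Form the Lagrangian:
  L(x, lambda) = (1/2) x^T Q x + c^T x + lambda^T (A x - b)
Stationarity (grad_x L = 0): Q x + c + A^T lambda = 0.
Primal feasibility: A x = b.

This gives the KKT block system:
  [ Q   A^T ] [ x     ]   [-c ]
  [ A    0  ] [ lambda ] = [ b ]

Solving the linear system:
  x*      = (0.6163, 0.2981, -0.6391)
  lambda* = (-1.2482)
  f(x*)   = -2.0143

x* = (0.6163, 0.2981, -0.6391), lambda* = (-1.2482)


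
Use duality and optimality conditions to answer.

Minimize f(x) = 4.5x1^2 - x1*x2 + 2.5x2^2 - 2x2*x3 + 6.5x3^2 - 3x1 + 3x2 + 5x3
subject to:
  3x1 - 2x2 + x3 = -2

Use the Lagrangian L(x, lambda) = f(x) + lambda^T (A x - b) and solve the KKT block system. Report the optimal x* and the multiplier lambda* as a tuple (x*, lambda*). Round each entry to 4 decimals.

Form the Lagrangian:
  L(x, lambda) = (1/2) x^T Q x + c^T x + lambda^T (A x - b)
Stationarity (grad_x L = 0): Q x + c + A^T lambda = 0.
Primal feasibility: A x = b.

This gives the KKT block system:
  [ Q   A^T ] [ x     ]   [-c ]
  [ A    0  ] [ lambda ] = [ b ]

Solving the linear system:
  x*      = (-0.4556, 0.0355, -0.5621)
  lambda* = (2.3787)
  f(x*)   = 1.7101

x* = (-0.4556, 0.0355, -0.5621), lambda* = (2.3787)


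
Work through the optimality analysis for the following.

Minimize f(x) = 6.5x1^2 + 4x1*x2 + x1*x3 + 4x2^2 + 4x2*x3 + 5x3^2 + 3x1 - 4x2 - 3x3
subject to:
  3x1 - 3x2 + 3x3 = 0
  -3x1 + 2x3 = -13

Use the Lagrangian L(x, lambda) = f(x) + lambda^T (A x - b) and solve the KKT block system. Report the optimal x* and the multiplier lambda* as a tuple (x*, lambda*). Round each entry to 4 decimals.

Form the Lagrangian:
  L(x, lambda) = (1/2) x^T Q x + c^T x + lambda^T (A x - b)
Stationarity (grad_x L = 0): Q x + c + A^T lambda = 0.
Primal feasibility: A x = b.

This gives the KKT block system:
  [ Q   A^T ] [ x     ]   [-c ]
  [ A    0  ] [ lambda ] = [ b ]

Solving the linear system:
  x*      = (2.7112, 0.278, -2.4332)
  lambda* = (-0.2214, 12.0866)
  f(x*)   = 85.7238

x* = (2.7112, 0.278, -2.4332), lambda* = (-0.2214, 12.0866)


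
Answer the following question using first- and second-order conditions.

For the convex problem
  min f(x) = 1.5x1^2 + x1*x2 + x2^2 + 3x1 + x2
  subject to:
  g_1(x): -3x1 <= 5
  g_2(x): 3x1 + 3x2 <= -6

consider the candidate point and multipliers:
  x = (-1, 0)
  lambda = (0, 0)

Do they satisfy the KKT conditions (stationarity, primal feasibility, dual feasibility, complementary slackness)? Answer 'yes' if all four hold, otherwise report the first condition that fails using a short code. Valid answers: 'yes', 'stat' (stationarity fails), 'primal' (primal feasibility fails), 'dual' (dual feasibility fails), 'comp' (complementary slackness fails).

Gradient of f: grad f(x) = Q x + c = (0, 0)
Constraint values g_i(x) = a_i^T x - b_i:
  g_1((-1, 0)) = -2
  g_2((-1, 0)) = 3
Stationarity residual: grad f(x) + sum_i lambda_i a_i = (0, 0)
  -> stationarity OK
Primal feasibility (all g_i <= 0): FAILS
Dual feasibility (all lambda_i >= 0): OK
Complementary slackness (lambda_i * g_i(x) = 0 for all i): OK

Verdict: the first failing condition is primal_feasibility -> primal.

primal


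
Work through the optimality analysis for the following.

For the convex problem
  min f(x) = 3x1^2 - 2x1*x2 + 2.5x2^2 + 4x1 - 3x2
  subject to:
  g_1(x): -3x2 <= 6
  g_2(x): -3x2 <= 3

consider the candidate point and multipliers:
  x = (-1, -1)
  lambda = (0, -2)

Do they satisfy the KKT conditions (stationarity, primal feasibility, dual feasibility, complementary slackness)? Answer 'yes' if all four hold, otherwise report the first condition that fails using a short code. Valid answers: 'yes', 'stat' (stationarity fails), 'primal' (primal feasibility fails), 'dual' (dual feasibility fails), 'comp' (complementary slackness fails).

Gradient of f: grad f(x) = Q x + c = (0, -6)
Constraint values g_i(x) = a_i^T x - b_i:
  g_1((-1, -1)) = -3
  g_2((-1, -1)) = 0
Stationarity residual: grad f(x) + sum_i lambda_i a_i = (0, 0)
  -> stationarity OK
Primal feasibility (all g_i <= 0): OK
Dual feasibility (all lambda_i >= 0): FAILS
Complementary slackness (lambda_i * g_i(x) = 0 for all i): OK

Verdict: the first failing condition is dual_feasibility -> dual.

dual


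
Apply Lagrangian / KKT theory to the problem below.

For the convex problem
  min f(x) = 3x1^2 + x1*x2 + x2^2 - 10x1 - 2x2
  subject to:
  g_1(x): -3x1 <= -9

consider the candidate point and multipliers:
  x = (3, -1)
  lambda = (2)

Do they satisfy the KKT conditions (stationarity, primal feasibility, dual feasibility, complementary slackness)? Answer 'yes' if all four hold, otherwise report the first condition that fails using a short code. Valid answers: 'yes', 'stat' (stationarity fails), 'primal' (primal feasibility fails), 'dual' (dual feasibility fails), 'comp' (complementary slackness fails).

Gradient of f: grad f(x) = Q x + c = (7, -1)
Constraint values g_i(x) = a_i^T x - b_i:
  g_1((3, -1)) = 0
Stationarity residual: grad f(x) + sum_i lambda_i a_i = (1, -1)
  -> stationarity FAILS
Primal feasibility (all g_i <= 0): OK
Dual feasibility (all lambda_i >= 0): OK
Complementary slackness (lambda_i * g_i(x) = 0 for all i): OK

Verdict: the first failing condition is stationarity -> stat.

stat


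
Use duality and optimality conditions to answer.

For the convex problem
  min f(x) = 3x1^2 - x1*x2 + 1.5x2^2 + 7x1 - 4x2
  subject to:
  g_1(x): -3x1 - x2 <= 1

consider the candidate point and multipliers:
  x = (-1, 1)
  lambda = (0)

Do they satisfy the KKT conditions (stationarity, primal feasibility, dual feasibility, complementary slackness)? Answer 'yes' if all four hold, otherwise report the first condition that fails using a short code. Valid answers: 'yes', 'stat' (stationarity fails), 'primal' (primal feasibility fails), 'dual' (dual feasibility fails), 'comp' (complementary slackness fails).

Gradient of f: grad f(x) = Q x + c = (0, 0)
Constraint values g_i(x) = a_i^T x - b_i:
  g_1((-1, 1)) = 1
Stationarity residual: grad f(x) + sum_i lambda_i a_i = (0, 0)
  -> stationarity OK
Primal feasibility (all g_i <= 0): FAILS
Dual feasibility (all lambda_i >= 0): OK
Complementary slackness (lambda_i * g_i(x) = 0 for all i): OK

Verdict: the first failing condition is primal_feasibility -> primal.

primal


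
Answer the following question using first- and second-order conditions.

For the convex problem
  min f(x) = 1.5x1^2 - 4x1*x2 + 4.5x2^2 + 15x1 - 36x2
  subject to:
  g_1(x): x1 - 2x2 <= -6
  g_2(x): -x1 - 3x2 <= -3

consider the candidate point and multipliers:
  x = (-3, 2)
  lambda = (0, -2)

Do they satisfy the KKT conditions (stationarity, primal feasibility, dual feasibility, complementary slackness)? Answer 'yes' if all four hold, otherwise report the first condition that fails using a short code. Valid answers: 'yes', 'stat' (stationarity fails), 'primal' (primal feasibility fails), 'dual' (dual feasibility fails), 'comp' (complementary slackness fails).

Gradient of f: grad f(x) = Q x + c = (-2, -6)
Constraint values g_i(x) = a_i^T x - b_i:
  g_1((-3, 2)) = -1
  g_2((-3, 2)) = 0
Stationarity residual: grad f(x) + sum_i lambda_i a_i = (0, 0)
  -> stationarity OK
Primal feasibility (all g_i <= 0): OK
Dual feasibility (all lambda_i >= 0): FAILS
Complementary slackness (lambda_i * g_i(x) = 0 for all i): OK

Verdict: the first failing condition is dual_feasibility -> dual.

dual


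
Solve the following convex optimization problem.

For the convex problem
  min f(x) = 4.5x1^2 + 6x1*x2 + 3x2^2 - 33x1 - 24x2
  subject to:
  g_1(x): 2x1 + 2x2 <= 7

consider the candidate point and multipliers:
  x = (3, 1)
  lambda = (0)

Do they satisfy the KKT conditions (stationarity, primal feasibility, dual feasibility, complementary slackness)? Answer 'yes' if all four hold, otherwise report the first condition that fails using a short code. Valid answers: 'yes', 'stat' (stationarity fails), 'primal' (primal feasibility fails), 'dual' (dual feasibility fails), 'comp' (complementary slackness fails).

Gradient of f: grad f(x) = Q x + c = (0, 0)
Constraint values g_i(x) = a_i^T x - b_i:
  g_1((3, 1)) = 1
Stationarity residual: grad f(x) + sum_i lambda_i a_i = (0, 0)
  -> stationarity OK
Primal feasibility (all g_i <= 0): FAILS
Dual feasibility (all lambda_i >= 0): OK
Complementary slackness (lambda_i * g_i(x) = 0 for all i): OK

Verdict: the first failing condition is primal_feasibility -> primal.

primal


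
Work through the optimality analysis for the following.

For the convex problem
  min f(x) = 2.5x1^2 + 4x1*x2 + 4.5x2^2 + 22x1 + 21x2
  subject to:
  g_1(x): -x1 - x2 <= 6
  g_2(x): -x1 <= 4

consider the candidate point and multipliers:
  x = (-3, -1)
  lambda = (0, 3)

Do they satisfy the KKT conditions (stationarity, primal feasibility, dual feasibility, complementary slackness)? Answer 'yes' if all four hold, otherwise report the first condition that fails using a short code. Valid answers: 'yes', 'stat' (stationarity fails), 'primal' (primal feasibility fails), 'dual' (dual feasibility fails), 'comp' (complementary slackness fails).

Gradient of f: grad f(x) = Q x + c = (3, 0)
Constraint values g_i(x) = a_i^T x - b_i:
  g_1((-3, -1)) = -2
  g_2((-3, -1)) = -1
Stationarity residual: grad f(x) + sum_i lambda_i a_i = (0, 0)
  -> stationarity OK
Primal feasibility (all g_i <= 0): OK
Dual feasibility (all lambda_i >= 0): OK
Complementary slackness (lambda_i * g_i(x) = 0 for all i): FAILS

Verdict: the first failing condition is complementary_slackness -> comp.

comp


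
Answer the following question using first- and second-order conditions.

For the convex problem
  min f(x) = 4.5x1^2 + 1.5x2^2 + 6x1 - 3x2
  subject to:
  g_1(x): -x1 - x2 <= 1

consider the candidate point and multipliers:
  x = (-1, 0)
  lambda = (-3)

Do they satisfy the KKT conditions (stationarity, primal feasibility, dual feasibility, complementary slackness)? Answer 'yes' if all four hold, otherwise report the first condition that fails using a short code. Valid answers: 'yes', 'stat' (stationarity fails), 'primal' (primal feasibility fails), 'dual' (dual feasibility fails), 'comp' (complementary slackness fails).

Gradient of f: grad f(x) = Q x + c = (-3, -3)
Constraint values g_i(x) = a_i^T x - b_i:
  g_1((-1, 0)) = 0
Stationarity residual: grad f(x) + sum_i lambda_i a_i = (0, 0)
  -> stationarity OK
Primal feasibility (all g_i <= 0): OK
Dual feasibility (all lambda_i >= 0): FAILS
Complementary slackness (lambda_i * g_i(x) = 0 for all i): OK

Verdict: the first failing condition is dual_feasibility -> dual.

dual


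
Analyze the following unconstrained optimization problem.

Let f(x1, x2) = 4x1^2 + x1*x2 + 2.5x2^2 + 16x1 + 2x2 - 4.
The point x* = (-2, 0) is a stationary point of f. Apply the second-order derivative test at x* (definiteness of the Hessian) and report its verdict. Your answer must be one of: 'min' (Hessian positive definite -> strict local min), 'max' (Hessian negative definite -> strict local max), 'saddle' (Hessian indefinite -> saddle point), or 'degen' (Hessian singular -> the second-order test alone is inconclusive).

Compute the Hessian H = grad^2 f:
  H = [[8, 1], [1, 5]]
Verify stationarity: grad f(x*) = H x* + g = (0, 0).
Eigenvalues of H: 4.6972, 8.3028.
Both eigenvalues > 0, so H is positive definite -> x* is a strict local min.

min


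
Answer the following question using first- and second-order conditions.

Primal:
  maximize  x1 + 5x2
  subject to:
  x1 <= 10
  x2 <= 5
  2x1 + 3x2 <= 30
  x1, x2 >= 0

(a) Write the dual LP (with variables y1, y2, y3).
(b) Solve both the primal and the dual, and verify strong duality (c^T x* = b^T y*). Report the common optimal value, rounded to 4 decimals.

The standard primal-dual pair for 'max c^T x s.t. A x <= b, x >= 0' is:
  Dual:  min b^T y  s.t.  A^T y >= c,  y >= 0.

So the dual LP is:
  minimize  10y1 + 5y2 + 30y3
  subject to:
    y1 + 2y3 >= 1
    y2 + 3y3 >= 5
    y1, y2, y3 >= 0

Solving the primal: x* = (7.5, 5).
  primal value c^T x* = 32.5.
Solving the dual: y* = (0, 3.5, 0.5).
  dual value b^T y* = 32.5.
Strong duality: c^T x* = b^T y*. Confirmed.

32.5


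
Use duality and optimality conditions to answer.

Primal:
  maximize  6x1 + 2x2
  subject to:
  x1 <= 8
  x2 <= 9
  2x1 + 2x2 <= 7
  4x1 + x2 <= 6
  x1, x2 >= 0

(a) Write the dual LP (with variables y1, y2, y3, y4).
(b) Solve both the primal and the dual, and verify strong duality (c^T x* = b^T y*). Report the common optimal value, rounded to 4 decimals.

The standard primal-dual pair for 'max c^T x s.t. A x <= b, x >= 0' is:
  Dual:  min b^T y  s.t.  A^T y >= c,  y >= 0.

So the dual LP is:
  minimize  8y1 + 9y2 + 7y3 + 6y4
  subject to:
    y1 + 2y3 + 4y4 >= 6
    y2 + 2y3 + y4 >= 2
    y1, y2, y3, y4 >= 0

Solving the primal: x* = (0.8333, 2.6667).
  primal value c^T x* = 10.3333.
Solving the dual: y* = (0, 0, 0.3333, 1.3333).
  dual value b^T y* = 10.3333.
Strong duality: c^T x* = b^T y*. Confirmed.

10.3333


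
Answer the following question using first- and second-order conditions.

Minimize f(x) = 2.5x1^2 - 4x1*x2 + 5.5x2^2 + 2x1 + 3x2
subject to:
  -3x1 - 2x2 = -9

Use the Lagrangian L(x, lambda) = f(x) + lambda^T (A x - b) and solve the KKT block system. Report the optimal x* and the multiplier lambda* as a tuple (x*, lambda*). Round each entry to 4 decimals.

Form the Lagrangian:
  L(x, lambda) = (1/2) x^T Q x + c^T x + lambda^T (A x - b)
Stationarity (grad_x L = 0): Q x + c + A^T lambda = 0.
Primal feasibility: A x = b.

This gives the KKT block system:
  [ Q   A^T ] [ x     ]   [-c ]
  [ A    0  ] [ lambda ] = [ b ]

Solving the linear system:
  x*      = (2.2695, 1.0958)
  lambda* = (2.988)
  f(x*)   = 17.3593

x* = (2.2695, 1.0958), lambda* = (2.988)


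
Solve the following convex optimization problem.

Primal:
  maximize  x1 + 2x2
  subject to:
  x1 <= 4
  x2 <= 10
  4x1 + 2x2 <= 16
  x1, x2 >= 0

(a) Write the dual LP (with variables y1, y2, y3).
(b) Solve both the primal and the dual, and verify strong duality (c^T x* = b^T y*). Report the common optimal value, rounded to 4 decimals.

The standard primal-dual pair for 'max c^T x s.t. A x <= b, x >= 0' is:
  Dual:  min b^T y  s.t.  A^T y >= c,  y >= 0.

So the dual LP is:
  minimize  4y1 + 10y2 + 16y3
  subject to:
    y1 + 4y3 >= 1
    y2 + 2y3 >= 2
    y1, y2, y3 >= 0

Solving the primal: x* = (0, 8).
  primal value c^T x* = 16.
Solving the dual: y* = (0, 0, 1).
  dual value b^T y* = 16.
Strong duality: c^T x* = b^T y*. Confirmed.

16


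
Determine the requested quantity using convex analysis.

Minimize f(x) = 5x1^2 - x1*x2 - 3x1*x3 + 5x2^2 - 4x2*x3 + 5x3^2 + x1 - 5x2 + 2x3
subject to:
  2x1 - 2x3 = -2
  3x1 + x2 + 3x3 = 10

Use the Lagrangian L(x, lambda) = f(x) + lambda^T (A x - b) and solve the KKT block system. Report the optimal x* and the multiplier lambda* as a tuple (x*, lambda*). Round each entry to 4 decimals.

Form the Lagrangian:
  L(x, lambda) = (1/2) x^T Q x + c^T x + lambda^T (A x - b)
Stationarity (grad_x L = 0): Q x + c + A^T lambda = 0.
Primal feasibility: A x = b.

This gives the KKT block system:
  [ Q   A^T ] [ x     ]   [-c ]
  [ A    0  ] [ lambda ] = [ b ]

Solving the linear system:
  x*      = (0.9009, 1.5945, 1.9009)
  lambda* = (2.3041, -2.4401)
  f(x*)   = 12.8698

x* = (0.9009, 1.5945, 1.9009), lambda* = (2.3041, -2.4401)


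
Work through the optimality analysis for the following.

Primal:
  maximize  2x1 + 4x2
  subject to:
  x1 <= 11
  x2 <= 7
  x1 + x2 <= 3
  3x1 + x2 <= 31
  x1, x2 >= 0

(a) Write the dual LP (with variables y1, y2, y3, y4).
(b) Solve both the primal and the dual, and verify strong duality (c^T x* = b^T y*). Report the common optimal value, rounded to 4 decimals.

The standard primal-dual pair for 'max c^T x s.t. A x <= b, x >= 0' is:
  Dual:  min b^T y  s.t.  A^T y >= c,  y >= 0.

So the dual LP is:
  minimize  11y1 + 7y2 + 3y3 + 31y4
  subject to:
    y1 + y3 + 3y4 >= 2
    y2 + y3 + y4 >= 4
    y1, y2, y3, y4 >= 0

Solving the primal: x* = (0, 3).
  primal value c^T x* = 12.
Solving the dual: y* = (0, 0, 4, 0).
  dual value b^T y* = 12.
Strong duality: c^T x* = b^T y*. Confirmed.

12


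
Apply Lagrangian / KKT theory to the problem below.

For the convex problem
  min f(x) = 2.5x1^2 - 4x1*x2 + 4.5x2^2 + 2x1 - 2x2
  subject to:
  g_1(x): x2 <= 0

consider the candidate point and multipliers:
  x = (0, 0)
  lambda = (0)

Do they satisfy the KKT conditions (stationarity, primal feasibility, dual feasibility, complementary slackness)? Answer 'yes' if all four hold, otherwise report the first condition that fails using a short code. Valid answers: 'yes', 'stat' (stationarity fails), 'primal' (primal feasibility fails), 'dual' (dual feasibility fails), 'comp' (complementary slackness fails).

Gradient of f: grad f(x) = Q x + c = (2, -2)
Constraint values g_i(x) = a_i^T x - b_i:
  g_1((0, 0)) = 0
Stationarity residual: grad f(x) + sum_i lambda_i a_i = (2, -2)
  -> stationarity FAILS
Primal feasibility (all g_i <= 0): OK
Dual feasibility (all lambda_i >= 0): OK
Complementary slackness (lambda_i * g_i(x) = 0 for all i): OK

Verdict: the first failing condition is stationarity -> stat.

stat


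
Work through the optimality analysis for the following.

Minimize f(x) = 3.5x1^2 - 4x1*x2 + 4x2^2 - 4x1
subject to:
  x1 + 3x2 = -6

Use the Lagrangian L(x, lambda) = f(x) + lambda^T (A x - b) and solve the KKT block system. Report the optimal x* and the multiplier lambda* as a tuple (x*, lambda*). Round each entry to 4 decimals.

Form the Lagrangian:
  L(x, lambda) = (1/2) x^T Q x + c^T x + lambda^T (A x - b)
Stationarity (grad_x L = 0): Q x + c + A^T lambda = 0.
Primal feasibility: A x = b.

This gives the KKT block system:
  [ Q   A^T ] [ x     ]   [-c ]
  [ A    0  ] [ lambda ] = [ b ]

Solving the linear system:
  x*      = (-0.8842, -1.7053)
  lambda* = (3.3684)
  f(x*)   = 11.8737

x* = (-0.8842, -1.7053), lambda* = (3.3684)


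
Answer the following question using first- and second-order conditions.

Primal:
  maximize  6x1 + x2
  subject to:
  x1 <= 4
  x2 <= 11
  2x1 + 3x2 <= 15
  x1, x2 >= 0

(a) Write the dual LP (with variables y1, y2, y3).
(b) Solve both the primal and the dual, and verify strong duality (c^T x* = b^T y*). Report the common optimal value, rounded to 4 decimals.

The standard primal-dual pair for 'max c^T x s.t. A x <= b, x >= 0' is:
  Dual:  min b^T y  s.t.  A^T y >= c,  y >= 0.

So the dual LP is:
  minimize  4y1 + 11y2 + 15y3
  subject to:
    y1 + 2y3 >= 6
    y2 + 3y3 >= 1
    y1, y2, y3 >= 0

Solving the primal: x* = (4, 2.3333).
  primal value c^T x* = 26.3333.
Solving the dual: y* = (5.3333, 0, 0.3333).
  dual value b^T y* = 26.3333.
Strong duality: c^T x* = b^T y*. Confirmed.

26.3333


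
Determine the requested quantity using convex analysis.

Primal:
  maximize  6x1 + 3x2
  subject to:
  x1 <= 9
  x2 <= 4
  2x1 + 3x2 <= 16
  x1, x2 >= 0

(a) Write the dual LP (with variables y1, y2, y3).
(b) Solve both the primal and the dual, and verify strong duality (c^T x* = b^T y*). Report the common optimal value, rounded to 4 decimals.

The standard primal-dual pair for 'max c^T x s.t. A x <= b, x >= 0' is:
  Dual:  min b^T y  s.t.  A^T y >= c,  y >= 0.

So the dual LP is:
  minimize  9y1 + 4y2 + 16y3
  subject to:
    y1 + 2y3 >= 6
    y2 + 3y3 >= 3
    y1, y2, y3 >= 0

Solving the primal: x* = (8, 0).
  primal value c^T x* = 48.
Solving the dual: y* = (0, 0, 3).
  dual value b^T y* = 48.
Strong duality: c^T x* = b^T y*. Confirmed.

48


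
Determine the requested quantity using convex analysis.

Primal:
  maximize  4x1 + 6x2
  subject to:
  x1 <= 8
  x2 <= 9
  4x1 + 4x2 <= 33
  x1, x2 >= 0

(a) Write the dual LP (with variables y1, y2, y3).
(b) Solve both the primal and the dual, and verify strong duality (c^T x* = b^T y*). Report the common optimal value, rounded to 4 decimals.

The standard primal-dual pair for 'max c^T x s.t. A x <= b, x >= 0' is:
  Dual:  min b^T y  s.t.  A^T y >= c,  y >= 0.

So the dual LP is:
  minimize  8y1 + 9y2 + 33y3
  subject to:
    y1 + 4y3 >= 4
    y2 + 4y3 >= 6
    y1, y2, y3 >= 0

Solving the primal: x* = (0, 8.25).
  primal value c^T x* = 49.5.
Solving the dual: y* = (0, 0, 1.5).
  dual value b^T y* = 49.5.
Strong duality: c^T x* = b^T y*. Confirmed.

49.5


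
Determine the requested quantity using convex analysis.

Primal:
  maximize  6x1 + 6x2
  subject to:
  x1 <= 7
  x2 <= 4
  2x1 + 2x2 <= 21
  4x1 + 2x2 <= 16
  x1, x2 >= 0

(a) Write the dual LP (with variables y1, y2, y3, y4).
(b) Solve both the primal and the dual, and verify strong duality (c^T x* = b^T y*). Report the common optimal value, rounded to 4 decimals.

The standard primal-dual pair for 'max c^T x s.t. A x <= b, x >= 0' is:
  Dual:  min b^T y  s.t.  A^T y >= c,  y >= 0.

So the dual LP is:
  minimize  7y1 + 4y2 + 21y3 + 16y4
  subject to:
    y1 + 2y3 + 4y4 >= 6
    y2 + 2y3 + 2y4 >= 6
    y1, y2, y3, y4 >= 0

Solving the primal: x* = (2, 4).
  primal value c^T x* = 36.
Solving the dual: y* = (0, 3, 0, 1.5).
  dual value b^T y* = 36.
Strong duality: c^T x* = b^T y*. Confirmed.

36


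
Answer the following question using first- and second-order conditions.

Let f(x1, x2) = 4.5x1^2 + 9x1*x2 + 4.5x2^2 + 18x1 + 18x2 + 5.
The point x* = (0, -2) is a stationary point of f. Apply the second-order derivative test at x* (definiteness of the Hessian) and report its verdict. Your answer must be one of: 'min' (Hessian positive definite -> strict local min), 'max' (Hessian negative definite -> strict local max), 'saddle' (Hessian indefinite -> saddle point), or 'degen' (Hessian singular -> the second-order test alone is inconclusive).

Compute the Hessian H = grad^2 f:
  H = [[9, 9], [9, 9]]
Verify stationarity: grad f(x*) = H x* + g = (0, 0).
Eigenvalues of H: 0, 18.
H has a zero eigenvalue (singular; positive semidefinite but not definite), so H is neither positive definite, negative definite, nor indefinite. The second-order test alone is inconclusive -> degen.
(Indeed, f is constant along the null direction of H through x*, so x* is not a strict local extremum.)

degen


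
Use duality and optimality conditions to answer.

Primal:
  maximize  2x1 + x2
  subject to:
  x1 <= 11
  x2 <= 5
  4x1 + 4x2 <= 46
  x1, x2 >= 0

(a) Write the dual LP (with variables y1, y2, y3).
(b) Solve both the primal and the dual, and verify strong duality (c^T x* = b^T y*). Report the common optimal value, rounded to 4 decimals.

The standard primal-dual pair for 'max c^T x s.t. A x <= b, x >= 0' is:
  Dual:  min b^T y  s.t.  A^T y >= c,  y >= 0.

So the dual LP is:
  minimize  11y1 + 5y2 + 46y3
  subject to:
    y1 + 4y3 >= 2
    y2 + 4y3 >= 1
    y1, y2, y3 >= 0

Solving the primal: x* = (11, 0.5).
  primal value c^T x* = 22.5.
Solving the dual: y* = (1, 0, 0.25).
  dual value b^T y* = 22.5.
Strong duality: c^T x* = b^T y*. Confirmed.

22.5
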